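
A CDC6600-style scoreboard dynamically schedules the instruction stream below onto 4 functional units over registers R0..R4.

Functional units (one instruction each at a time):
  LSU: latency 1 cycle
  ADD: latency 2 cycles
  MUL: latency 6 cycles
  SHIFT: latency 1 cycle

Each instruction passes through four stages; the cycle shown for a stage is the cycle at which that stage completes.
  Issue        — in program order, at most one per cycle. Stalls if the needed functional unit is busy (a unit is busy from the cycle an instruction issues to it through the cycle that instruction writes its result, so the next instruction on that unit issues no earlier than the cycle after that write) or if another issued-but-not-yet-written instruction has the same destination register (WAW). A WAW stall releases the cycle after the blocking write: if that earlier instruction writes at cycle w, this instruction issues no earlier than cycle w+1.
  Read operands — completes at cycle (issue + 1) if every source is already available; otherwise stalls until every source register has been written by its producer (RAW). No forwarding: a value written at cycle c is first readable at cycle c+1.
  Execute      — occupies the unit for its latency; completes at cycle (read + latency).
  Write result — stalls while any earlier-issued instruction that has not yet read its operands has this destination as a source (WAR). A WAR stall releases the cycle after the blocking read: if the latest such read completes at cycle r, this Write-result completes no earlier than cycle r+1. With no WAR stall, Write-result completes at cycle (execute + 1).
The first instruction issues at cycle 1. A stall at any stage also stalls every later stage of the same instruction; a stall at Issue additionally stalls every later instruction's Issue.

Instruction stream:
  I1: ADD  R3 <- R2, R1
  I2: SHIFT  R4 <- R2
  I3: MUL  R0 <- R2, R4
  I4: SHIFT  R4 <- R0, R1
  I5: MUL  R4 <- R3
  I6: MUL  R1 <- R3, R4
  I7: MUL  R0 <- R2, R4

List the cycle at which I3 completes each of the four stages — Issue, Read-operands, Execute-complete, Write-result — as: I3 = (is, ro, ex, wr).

[1] I1 issues→ADD
[2] I1 reads; I2 issues→SHIFT
[3] I2 reads; I3 issues→MUL
[4] I1 exec-done; I2 exec-done
[5] I1 writes R3; I2 writes R4
[6] I3 reads; I4 issues→SHIFT
[12] I3 exec-done
[13] I3 writes R0
[14] I4 reads
[15] I4 exec-done
[16] I4 writes R4
[17] I5 issues→MUL
[18] I5 reads
[24] I5 exec-done
[25] I5 writes R4
[26] I6 issues→MUL
[27] I6 reads
[33] I6 exec-done
[34] I6 writes R1
[35] I7 issues→MUL
[36] I7 reads
[42] I7 exec-done
[43] I7 writes R0

I3 = (3, 6, 12, 13)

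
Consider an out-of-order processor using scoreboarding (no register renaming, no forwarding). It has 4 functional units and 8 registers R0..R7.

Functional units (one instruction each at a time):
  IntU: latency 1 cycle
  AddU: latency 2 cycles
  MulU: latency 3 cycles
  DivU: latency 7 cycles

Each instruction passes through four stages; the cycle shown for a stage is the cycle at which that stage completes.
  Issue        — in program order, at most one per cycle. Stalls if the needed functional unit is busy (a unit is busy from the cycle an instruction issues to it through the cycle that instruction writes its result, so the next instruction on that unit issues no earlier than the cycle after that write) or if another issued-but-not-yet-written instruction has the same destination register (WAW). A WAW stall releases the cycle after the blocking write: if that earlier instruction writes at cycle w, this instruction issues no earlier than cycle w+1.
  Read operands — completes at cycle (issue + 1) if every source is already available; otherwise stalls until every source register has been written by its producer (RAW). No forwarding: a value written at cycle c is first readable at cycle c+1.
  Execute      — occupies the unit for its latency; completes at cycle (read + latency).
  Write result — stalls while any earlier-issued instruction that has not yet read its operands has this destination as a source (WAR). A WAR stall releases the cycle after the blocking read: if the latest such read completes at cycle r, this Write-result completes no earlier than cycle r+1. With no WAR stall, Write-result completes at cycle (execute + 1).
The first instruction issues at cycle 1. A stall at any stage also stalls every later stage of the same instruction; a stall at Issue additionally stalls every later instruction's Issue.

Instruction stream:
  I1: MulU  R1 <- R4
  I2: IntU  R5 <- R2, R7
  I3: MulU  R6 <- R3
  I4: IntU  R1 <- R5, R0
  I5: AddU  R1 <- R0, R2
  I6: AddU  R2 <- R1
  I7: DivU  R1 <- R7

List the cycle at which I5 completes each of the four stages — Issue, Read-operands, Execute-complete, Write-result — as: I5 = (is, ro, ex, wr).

I5 = (12, 13, 15, 16)

[1] I1 issues→MulU
[2] I1 reads | I2 issues→IntU
[3] I2 reads
[4] I2 exec-done
[5] I1 exec-done | I2 writes R5
[6] I1 writes R1
[7] I3 issues→MulU
[8] I3 reads | I4 issues→IntU
[9] I4 reads
[10] I4 exec-done
[11] I3 exec-done | I4 writes R1
[12] I3 writes R6 | I5 issues→AddU
[13] I5 reads
[15] I5 exec-done
[16] I5 writes R1
[17] I6 issues→AddU
[18] I6 reads | I7 issues→DivU
[19] I7 reads
[20] I6 exec-done
[21] I6 writes R2
[26] I7 exec-done
[27] I7 writes R1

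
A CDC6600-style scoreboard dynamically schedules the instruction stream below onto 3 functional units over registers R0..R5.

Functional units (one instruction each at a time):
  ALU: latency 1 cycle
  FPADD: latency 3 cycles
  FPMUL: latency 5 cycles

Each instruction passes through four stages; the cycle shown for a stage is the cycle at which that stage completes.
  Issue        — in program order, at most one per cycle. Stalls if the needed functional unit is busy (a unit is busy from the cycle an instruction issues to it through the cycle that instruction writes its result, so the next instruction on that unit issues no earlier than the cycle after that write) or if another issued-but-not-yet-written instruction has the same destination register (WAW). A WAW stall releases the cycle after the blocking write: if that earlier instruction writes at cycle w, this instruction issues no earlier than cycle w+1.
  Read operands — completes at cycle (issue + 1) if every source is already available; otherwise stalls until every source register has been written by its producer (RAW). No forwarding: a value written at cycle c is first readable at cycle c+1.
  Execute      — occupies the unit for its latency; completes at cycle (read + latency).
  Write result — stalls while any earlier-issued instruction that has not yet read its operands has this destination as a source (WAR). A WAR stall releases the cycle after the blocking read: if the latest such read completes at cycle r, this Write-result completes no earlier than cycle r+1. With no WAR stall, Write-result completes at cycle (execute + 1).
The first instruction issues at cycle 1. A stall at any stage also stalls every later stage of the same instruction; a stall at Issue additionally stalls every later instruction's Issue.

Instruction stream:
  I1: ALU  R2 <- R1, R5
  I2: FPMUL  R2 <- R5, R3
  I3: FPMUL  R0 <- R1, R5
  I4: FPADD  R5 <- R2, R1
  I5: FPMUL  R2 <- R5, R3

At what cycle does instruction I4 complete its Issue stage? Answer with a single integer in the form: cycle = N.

cycle = 14

I1 -> (1, 2, 3, 4)
I2 -> (5, 6, 11, 12)  // WAW R2: wait I1 write@4
I3 -> (13, 14, 19, 20)  // struct: FPMUL busy until I2 writes@12
I4 -> (14, 15, 18, 19)
I5 -> (21, 22, 27, 28)  // struct: FPMUL busy until I3 writes@20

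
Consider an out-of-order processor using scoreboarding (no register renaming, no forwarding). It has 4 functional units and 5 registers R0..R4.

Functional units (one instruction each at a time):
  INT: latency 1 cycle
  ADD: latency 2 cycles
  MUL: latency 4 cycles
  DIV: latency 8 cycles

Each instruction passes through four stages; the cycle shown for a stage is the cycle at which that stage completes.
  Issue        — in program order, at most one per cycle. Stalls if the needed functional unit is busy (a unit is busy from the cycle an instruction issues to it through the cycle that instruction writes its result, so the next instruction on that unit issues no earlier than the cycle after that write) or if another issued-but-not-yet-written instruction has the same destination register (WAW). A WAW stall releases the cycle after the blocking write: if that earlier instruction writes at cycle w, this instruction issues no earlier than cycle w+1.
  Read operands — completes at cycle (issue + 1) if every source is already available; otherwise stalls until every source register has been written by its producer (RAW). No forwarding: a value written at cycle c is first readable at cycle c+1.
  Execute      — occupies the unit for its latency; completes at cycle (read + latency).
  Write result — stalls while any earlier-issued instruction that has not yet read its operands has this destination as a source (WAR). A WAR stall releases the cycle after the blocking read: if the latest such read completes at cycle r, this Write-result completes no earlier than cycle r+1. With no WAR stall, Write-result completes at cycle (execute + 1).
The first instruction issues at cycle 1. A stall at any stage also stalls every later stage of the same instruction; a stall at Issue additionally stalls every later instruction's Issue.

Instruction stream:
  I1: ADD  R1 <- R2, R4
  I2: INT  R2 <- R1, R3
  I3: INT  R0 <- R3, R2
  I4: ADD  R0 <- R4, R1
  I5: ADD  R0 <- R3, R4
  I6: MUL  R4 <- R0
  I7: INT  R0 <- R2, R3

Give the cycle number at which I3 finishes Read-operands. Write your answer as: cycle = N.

I1 -> (1, 2, 4, 5)
I2 -> (2, 6, 7, 8)  // RAW R1: wait I1 write@5
I3 -> (9, 10, 11, 12)  // struct: INT busy until I2 writes@8
I4 -> (13, 14, 16, 17)  // WAW R0: wait I3 write@12
I5 -> (18, 19, 21, 22)  // struct: ADD busy until I4 writes@17
I6 -> (19, 23, 27, 28)  // RAW R0: wait I5 write@22
I7 -> (23, 24, 25, 26)  // WAW R0: wait I5 write@22

cycle = 10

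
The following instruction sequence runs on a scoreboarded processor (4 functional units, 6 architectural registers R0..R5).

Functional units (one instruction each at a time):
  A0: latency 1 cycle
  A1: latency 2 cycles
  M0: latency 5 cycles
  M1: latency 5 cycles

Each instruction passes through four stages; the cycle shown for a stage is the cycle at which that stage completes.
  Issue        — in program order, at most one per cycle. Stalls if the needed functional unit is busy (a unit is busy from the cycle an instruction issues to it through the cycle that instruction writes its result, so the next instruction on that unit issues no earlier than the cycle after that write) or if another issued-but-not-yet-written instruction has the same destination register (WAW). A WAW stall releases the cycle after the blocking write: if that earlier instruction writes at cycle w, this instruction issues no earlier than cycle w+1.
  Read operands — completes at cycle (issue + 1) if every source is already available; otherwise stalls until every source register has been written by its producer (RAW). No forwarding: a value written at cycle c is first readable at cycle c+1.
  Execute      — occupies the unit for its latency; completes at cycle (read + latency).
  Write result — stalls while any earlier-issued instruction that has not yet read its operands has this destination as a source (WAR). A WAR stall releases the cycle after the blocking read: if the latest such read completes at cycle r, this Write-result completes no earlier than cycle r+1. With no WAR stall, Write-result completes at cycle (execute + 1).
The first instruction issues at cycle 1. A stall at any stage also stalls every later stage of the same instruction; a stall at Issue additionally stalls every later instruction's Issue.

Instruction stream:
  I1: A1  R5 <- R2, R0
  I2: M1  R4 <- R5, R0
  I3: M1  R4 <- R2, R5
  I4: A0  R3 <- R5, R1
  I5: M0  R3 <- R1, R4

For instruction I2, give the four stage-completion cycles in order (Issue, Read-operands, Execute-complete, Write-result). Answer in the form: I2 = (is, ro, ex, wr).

I1 -> (1, 2, 4, 5)
I2 -> (2, 6, 11, 12)  // RAW R5: wait I1 write@5
I3 -> (13, 14, 19, 20)  // struct: M1 busy until I2 writes@12
I4 -> (14, 15, 16, 17)
I5 -> (18, 21, 26, 27)  // WAW R3: wait I4 write@17, RAW R4: wait I3 write@20

I2 = (2, 6, 11, 12)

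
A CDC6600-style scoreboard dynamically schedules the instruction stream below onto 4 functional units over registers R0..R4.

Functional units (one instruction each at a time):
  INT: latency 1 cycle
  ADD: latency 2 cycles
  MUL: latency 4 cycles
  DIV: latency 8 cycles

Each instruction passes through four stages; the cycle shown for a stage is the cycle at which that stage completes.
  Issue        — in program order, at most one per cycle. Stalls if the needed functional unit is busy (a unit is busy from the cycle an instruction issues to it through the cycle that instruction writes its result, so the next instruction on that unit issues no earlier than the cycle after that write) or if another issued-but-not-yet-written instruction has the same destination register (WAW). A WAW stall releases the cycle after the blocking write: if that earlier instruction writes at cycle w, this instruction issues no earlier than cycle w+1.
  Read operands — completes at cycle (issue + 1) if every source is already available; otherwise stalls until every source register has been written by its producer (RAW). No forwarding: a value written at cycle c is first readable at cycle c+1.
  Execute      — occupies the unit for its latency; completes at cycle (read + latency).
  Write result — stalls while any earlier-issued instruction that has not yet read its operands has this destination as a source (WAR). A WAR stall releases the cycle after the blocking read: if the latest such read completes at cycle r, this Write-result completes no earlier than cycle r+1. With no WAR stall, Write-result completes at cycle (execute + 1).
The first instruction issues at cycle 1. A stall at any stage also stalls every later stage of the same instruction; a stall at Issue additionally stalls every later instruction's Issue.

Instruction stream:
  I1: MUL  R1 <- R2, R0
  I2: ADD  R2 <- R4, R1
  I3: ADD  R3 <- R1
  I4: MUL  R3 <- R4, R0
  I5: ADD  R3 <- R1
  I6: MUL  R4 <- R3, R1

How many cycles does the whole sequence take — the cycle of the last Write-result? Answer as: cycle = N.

cycle = 34

cycle 1: I1 issues→MUL
cycle 2: I1 reads | I2 issues→ADD
cycle 6: I1 exec-done
cycle 7: I1 writes R1
cycle 8: I2 reads
cycle 10: I2 exec-done
cycle 11: I2 writes R2
cycle 12: I3 issues→ADD
cycle 13: I3 reads
cycle 15: I3 exec-done
cycle 16: I3 writes R3
cycle 17: I4 issues→MUL
cycle 18: I4 reads
cycle 22: I4 exec-done
cycle 23: I4 writes R3
cycle 24: I5 issues→ADD
cycle 25: I5 reads | I6 issues→MUL
cycle 27: I5 exec-done
cycle 28: I5 writes R3
cycle 29: I6 reads
cycle 33: I6 exec-done
cycle 34: I6 writes R4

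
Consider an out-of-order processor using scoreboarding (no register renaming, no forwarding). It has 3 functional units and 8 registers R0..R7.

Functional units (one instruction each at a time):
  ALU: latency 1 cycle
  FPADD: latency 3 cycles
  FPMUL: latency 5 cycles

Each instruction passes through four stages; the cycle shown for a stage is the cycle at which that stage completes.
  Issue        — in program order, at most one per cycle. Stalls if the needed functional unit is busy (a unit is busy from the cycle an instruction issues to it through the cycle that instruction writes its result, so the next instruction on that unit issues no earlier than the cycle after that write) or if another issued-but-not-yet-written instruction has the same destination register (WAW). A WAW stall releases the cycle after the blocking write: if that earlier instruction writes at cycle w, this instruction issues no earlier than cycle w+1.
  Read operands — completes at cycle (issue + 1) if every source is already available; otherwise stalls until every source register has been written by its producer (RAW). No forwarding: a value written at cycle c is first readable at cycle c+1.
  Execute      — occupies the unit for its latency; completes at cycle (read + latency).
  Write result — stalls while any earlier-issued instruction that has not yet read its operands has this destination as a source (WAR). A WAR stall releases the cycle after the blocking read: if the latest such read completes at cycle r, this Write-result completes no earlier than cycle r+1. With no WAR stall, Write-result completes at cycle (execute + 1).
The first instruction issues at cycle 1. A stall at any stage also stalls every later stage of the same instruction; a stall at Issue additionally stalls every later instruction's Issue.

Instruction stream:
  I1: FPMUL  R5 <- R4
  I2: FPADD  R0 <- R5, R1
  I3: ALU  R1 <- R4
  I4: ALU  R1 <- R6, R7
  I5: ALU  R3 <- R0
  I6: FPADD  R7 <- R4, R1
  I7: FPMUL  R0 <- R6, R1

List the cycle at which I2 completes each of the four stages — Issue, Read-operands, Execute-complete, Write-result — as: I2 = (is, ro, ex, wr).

I2 = (2, 9, 12, 13)

cycle 1: I1→FPMUL
cycle 2: I1 RO; I2→FPADD
cycle 3: I3→ALU
cycle 4: I3 RO
cycle 5: I3 EX
cycle 7: I1 EX
cycle 8: I1 WR R5
cycle 9: I2 RO
cycle 10: I3 WR R1
cycle 11: I4→ALU
cycle 12: I2 EX; I4 RO
cycle 13: I2 WR R0; I4 EX
cycle 14: I4 WR R1
cycle 15: I5→ALU
cycle 16: I5 RO; I6→FPADD
cycle 17: I5 EX; I6 RO; I7→FPMUL
cycle 18: I5 WR R3; I7 RO
cycle 20: I6 EX
cycle 21: I6 WR R7
cycle 23: I7 EX
cycle 24: I7 WR R0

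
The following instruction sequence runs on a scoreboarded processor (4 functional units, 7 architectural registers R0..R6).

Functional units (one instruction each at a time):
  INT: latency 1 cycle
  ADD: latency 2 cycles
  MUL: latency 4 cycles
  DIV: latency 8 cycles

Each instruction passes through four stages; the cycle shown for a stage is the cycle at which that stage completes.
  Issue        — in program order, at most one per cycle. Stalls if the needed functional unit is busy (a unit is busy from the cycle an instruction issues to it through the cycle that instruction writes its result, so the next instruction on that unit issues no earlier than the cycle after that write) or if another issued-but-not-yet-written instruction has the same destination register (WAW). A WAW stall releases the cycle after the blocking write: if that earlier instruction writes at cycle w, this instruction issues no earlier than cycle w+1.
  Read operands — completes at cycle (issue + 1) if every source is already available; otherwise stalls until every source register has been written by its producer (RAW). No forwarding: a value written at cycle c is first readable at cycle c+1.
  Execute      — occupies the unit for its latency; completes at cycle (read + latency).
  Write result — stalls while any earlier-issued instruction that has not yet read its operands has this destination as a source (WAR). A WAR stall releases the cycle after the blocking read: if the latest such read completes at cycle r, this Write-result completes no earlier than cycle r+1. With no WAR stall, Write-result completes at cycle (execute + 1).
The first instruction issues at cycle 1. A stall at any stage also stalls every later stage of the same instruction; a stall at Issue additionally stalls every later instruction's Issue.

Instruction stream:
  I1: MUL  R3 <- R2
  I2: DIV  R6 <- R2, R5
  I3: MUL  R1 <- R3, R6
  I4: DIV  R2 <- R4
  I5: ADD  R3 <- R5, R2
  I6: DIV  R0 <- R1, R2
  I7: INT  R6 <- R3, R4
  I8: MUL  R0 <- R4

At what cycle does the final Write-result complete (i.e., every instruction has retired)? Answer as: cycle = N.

[1] issue I1 (MUL)
[2] I1 read-ops, issue I2 (DIV)
[3] I2 read-ops
[6] I1 finished on MUL
[7] I1→R3
[8] issue I3 (MUL)
[11] I2 finished on DIV
[12] I2→R6
[13] I3 read-ops, issue I4 (DIV)
[14] I4 read-ops, issue I5 (ADD)
[17] I3 finished on MUL
[18] I3→R1
[22] I4 finished on DIV
[23] I4→R2
[24] I5 read-ops, issue I6 (DIV)
[25] I6 read-ops, issue I7 (INT)
[26] I5 finished on ADD
[27] I5→R3
[28] I7 read-ops
[29] I7 finished on INT
[30] I7→R6
[33] I6 finished on DIV
[34] I6→R0
[35] issue I8 (MUL)
[36] I8 read-ops
[40] I8 finished on MUL
[41] I8→R0

cycle = 41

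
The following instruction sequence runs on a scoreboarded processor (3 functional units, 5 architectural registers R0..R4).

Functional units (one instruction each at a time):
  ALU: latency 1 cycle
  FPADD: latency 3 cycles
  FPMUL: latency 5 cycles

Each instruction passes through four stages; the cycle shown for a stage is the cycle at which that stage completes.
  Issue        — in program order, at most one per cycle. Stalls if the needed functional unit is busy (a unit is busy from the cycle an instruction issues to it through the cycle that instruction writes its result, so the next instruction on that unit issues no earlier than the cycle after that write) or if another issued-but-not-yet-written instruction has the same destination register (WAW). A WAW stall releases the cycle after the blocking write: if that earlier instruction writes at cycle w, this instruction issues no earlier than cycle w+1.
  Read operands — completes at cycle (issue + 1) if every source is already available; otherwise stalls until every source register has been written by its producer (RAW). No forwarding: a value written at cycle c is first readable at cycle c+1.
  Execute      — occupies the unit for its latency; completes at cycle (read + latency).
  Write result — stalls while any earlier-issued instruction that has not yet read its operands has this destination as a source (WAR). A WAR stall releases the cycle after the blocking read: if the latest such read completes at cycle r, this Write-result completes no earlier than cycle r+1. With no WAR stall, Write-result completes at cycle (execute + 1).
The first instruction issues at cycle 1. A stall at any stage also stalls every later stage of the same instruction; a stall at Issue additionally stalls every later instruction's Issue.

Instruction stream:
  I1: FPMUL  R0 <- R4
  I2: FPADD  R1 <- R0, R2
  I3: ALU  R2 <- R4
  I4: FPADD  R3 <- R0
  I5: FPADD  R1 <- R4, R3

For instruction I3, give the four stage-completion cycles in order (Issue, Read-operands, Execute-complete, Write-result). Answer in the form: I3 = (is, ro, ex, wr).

I1  is:1  ro:2  ex:7  wr:8
I2  is:2  ro:9  ex:12  wr:13  — RAW R0: wait I1 write@8
I3  is:3  ro:4  ex:5  wr:10  — WAR R2: wait I2 read@9
I4  is:14  ro:15  ex:18  wr:19  — struct: FPADD busy until I2 writes@13
I5  is:20  ro:21  ex:24  wr:25  — struct: FPADD busy until I4 writes@19

I3 = (3, 4, 5, 10)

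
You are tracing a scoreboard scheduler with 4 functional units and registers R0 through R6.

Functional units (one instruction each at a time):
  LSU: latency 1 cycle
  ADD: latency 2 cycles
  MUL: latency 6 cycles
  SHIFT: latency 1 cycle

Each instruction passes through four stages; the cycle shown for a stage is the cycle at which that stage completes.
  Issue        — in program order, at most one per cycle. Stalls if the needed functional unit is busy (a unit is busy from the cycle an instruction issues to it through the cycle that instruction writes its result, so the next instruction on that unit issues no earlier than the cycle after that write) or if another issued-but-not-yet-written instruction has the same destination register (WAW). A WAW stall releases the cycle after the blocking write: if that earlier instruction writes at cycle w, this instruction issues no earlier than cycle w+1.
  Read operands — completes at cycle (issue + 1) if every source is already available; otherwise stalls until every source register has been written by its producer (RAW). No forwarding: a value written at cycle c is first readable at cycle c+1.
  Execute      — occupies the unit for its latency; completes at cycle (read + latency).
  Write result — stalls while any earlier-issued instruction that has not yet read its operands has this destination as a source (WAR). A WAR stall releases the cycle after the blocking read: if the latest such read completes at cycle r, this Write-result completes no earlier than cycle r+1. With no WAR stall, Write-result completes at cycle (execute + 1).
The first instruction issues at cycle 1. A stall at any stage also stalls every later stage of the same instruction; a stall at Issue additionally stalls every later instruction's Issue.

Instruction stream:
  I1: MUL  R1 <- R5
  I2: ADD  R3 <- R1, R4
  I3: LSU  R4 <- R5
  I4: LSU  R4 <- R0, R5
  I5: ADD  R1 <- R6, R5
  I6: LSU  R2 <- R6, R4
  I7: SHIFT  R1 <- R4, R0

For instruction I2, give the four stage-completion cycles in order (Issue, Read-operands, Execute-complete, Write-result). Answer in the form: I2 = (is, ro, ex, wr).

[1] I1 issues→MUL
[2] I1 reads, I2 issues→ADD
[3] I3 issues→LSU
[4] I3 reads
[5] I3 exec-done
[8] I1 exec-done
[9] I1 writes R1
[10] I2 reads
[11] I3 writes R4
[12] I2 exec-done, I4 issues→LSU
[13] I2 writes R3, I4 reads
[14] I4 exec-done, I5 issues→ADD
[15] I4 writes R4, I5 reads
[16] I6 issues→LSU
[17] I5 exec-done, I6 reads
[18] I5 writes R1, I6 exec-done
[19] I6 writes R2, I7 issues→SHIFT
[20] I7 reads
[21] I7 exec-done
[22] I7 writes R1

I2 = (2, 10, 12, 13)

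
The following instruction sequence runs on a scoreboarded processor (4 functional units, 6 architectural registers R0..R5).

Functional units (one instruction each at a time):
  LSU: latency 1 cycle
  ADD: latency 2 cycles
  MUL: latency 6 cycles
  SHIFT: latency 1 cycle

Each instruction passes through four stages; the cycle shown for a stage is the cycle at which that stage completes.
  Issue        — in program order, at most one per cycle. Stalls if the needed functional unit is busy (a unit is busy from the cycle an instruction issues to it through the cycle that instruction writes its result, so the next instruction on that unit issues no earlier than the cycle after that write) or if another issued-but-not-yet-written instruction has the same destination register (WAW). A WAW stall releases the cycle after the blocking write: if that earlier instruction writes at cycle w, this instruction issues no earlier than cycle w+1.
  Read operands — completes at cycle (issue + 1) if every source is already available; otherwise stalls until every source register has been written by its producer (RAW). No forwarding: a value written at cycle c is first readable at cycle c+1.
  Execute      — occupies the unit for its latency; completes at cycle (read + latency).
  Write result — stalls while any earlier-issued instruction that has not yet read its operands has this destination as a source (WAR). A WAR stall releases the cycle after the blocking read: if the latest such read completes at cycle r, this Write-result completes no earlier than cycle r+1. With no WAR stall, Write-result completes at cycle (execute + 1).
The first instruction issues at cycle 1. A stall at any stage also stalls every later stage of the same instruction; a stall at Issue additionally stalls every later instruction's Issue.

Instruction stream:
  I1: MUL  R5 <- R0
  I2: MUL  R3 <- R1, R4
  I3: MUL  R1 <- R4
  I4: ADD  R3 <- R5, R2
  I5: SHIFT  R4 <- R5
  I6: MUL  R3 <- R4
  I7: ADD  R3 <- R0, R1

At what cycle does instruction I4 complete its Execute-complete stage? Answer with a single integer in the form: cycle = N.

[I1] 1/2/8/9
[I2] 10/11/17/18  (struct: MUL busy until I1 writes@9)
[I3] 19/20/26/27  (struct: MUL busy until I2 writes@18)
[I4] 20/21/23/24
[I5] 21/22/23/24
[I6] 28/29/35/36  (struct: MUL busy until I3 writes@27)
[I7] 37/38/40/41  (WAW R3: wait I6 write@36)

cycle = 23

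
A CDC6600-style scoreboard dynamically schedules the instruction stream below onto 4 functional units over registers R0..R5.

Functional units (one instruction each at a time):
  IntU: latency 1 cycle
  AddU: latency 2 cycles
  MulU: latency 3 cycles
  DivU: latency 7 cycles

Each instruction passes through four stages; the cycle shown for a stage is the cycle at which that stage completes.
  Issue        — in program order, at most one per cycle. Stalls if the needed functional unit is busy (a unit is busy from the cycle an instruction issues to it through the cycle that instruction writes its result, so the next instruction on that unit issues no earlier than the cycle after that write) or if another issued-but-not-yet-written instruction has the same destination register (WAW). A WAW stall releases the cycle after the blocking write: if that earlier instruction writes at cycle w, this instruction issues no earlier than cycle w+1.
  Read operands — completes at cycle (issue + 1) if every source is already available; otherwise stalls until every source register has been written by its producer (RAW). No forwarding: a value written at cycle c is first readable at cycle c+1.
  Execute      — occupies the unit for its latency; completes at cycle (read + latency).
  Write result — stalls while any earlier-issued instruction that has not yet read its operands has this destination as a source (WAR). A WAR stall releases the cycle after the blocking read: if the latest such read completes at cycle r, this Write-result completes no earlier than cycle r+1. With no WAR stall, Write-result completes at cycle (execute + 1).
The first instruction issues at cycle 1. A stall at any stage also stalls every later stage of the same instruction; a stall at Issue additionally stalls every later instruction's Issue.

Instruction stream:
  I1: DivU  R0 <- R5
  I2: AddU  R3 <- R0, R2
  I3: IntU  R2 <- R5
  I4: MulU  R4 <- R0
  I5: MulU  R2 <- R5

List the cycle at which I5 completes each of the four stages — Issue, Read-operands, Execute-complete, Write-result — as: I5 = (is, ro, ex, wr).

I5 = (16, 17, 20, 21)

cycle 1: I1 dispatched to DivU
cycle 2: I1 operands ready · I2 dispatched to AddU
cycle 3: I3 dispatched to IntU
cycle 4: I3 operands ready · I4 dispatched to MulU
cycle 5: I3 complete
cycle 9: I1 complete
cycle 10: R0←I1
cycle 11: I2 operands ready · I4 operands ready
cycle 12: R2←I3
cycle 13: I2 complete
cycle 14: R3←I2 · I4 complete
cycle 15: R4←I4
cycle 16: I5 dispatched to MulU
cycle 17: I5 operands ready
cycle 20: I5 complete
cycle 21: R2←I5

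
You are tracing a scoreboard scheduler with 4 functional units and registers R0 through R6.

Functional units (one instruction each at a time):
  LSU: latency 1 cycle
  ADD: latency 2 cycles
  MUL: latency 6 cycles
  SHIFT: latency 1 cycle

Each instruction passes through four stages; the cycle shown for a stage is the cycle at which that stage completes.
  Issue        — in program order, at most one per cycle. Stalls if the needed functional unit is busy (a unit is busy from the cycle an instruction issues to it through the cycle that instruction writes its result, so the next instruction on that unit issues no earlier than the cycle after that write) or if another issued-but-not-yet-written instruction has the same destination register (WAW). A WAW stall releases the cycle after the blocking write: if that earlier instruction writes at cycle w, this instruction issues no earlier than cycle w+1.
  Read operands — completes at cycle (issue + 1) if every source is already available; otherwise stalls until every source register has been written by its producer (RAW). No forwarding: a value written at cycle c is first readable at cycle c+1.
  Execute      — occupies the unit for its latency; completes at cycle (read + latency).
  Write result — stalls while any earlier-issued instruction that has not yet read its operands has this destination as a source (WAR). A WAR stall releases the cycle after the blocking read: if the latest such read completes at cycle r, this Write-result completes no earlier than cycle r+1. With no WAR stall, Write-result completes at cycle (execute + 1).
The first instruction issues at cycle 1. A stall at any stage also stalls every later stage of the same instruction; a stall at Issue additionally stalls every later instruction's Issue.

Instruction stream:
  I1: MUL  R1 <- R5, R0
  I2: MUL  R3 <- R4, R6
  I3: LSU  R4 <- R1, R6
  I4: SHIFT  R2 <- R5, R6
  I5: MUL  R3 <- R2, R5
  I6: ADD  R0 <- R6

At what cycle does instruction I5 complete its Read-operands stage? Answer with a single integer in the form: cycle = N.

1) issue 1, read 2, done 8, write 9
2) issue 10, read 11, done 17, write 18  <struct: MUL busy until I1 writes@9>
3) issue 11, read 12, done 13, write 14
4) issue 12, read 13, done 14, write 15
5) issue 19, read 20, done 26, write 27  <struct: MUL busy until I2 writes@18>
6) issue 20, read 21, done 23, write 24

cycle = 20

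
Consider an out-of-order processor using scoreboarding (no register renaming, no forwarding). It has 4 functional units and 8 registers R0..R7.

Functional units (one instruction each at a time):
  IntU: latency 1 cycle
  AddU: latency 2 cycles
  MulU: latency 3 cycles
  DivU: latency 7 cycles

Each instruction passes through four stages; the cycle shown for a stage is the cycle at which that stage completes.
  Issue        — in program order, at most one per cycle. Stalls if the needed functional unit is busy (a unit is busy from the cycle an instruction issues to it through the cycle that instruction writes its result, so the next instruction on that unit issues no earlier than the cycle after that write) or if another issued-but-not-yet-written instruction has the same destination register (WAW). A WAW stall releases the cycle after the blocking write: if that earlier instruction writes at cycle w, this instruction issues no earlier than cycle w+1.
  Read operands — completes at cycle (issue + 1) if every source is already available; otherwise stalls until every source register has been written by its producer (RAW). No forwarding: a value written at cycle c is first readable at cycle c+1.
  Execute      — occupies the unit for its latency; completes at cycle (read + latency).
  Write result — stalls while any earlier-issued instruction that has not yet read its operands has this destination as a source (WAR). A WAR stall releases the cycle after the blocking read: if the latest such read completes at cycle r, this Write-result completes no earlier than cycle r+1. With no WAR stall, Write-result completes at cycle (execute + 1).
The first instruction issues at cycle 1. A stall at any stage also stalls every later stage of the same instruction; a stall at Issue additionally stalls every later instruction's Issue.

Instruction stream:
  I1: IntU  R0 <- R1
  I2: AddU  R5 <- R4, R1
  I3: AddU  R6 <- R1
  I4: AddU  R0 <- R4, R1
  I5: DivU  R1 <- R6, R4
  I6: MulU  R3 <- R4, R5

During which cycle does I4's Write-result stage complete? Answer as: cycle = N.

cycle = 16

t=1  I1 issues→IntU
t=2  I1 reads; I2 issues→AddU
t=3  I1 exec-done; I2 reads
t=4  I1 writes R0
t=5  I2 exec-done
t=6  I2 writes R5
t=7  I3 issues→AddU
t=8  I3 reads
t=10  I3 exec-done
t=11  I3 writes R6
t=12  I4 issues→AddU
t=13  I4 reads; I5 issues→DivU
t=14  I5 reads; I6 issues→MulU
t=15  I4 exec-done; I6 reads
t=16  I4 writes R0
t=18  I6 exec-done
t=19  I6 writes R3
t=21  I5 exec-done
t=22  I5 writes R1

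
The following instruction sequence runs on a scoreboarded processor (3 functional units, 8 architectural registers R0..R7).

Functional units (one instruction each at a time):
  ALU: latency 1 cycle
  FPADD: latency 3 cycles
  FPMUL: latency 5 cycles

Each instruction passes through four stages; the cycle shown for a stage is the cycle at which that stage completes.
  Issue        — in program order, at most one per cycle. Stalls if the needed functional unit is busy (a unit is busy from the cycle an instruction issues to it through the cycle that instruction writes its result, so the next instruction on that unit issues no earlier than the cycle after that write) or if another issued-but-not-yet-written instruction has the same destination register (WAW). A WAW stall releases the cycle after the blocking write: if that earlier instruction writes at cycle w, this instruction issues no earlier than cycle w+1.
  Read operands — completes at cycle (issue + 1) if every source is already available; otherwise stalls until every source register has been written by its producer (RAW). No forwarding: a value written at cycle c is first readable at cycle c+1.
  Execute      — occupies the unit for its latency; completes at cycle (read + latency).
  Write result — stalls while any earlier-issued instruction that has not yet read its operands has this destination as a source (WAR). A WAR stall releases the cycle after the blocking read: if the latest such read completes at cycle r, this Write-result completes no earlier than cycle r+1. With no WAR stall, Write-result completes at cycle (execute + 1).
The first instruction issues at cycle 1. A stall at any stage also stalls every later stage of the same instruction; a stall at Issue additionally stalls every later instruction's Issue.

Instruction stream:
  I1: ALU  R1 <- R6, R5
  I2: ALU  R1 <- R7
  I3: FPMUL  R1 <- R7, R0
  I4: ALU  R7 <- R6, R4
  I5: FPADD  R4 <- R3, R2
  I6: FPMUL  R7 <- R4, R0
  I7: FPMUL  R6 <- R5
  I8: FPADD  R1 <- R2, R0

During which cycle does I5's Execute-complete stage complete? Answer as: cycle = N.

cycle = 15

t=1  I1 issues→ALU
t=2  I1 reads
t=3  I1 exec-done
t=4  I1 writes R1
t=5  I2 issues→ALU
t=6  I2 reads
t=7  I2 exec-done
t=8  I2 writes R1
t=9  I3 issues→FPMUL
t=10  I3 reads | I4 issues→ALU
t=11  I4 reads | I5 issues→FPADD
t=12  I4 exec-done | I5 reads
t=13  I4 writes R7
t=15  I3 exec-done | I5 exec-done
t=16  I3 writes R1 | I5 writes R4
t=17  I6 issues→FPMUL
t=18  I6 reads
t=23  I6 exec-done
t=24  I6 writes R7
t=25  I7 issues→FPMUL
t=26  I7 reads | I8 issues→FPADD
t=27  I8 reads
t=30  I8 exec-done
t=31  I7 exec-done | I8 writes R1
t=32  I7 writes R6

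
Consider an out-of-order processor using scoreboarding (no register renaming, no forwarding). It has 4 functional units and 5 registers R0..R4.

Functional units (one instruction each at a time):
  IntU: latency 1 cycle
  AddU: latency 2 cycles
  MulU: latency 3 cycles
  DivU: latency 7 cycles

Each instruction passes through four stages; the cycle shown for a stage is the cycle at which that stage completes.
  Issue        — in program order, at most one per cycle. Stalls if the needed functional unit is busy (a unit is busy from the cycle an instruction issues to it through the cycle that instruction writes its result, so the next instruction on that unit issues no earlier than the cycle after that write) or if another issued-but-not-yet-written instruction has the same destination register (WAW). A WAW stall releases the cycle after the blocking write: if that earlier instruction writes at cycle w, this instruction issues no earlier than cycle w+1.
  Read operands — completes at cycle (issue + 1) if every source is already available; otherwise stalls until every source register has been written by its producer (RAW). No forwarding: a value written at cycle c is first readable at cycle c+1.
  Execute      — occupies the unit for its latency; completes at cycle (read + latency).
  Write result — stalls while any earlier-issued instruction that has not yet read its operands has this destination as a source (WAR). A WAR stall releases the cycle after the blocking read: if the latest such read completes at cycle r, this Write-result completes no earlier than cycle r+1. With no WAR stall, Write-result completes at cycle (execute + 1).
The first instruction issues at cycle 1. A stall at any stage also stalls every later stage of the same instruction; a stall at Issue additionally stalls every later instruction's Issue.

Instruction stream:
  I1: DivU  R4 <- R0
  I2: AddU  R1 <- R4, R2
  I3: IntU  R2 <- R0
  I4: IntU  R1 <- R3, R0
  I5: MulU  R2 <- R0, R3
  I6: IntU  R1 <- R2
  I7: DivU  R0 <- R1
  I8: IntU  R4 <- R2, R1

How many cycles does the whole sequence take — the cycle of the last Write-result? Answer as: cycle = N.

cycle = 33

cycle 1: I1→DivU
cycle 2: I1 RO · I2→AddU
cycle 3: I3→IntU
cycle 4: I3 RO
cycle 5: I3 EX
cycle 9: I1 EX
cycle 10: I1 WR R4
cycle 11: I2 RO
cycle 12: I3 WR R2
cycle 13: I2 EX
cycle 14: I2 WR R1
cycle 15: I4→IntU
cycle 16: I4 RO · I5→MulU
cycle 17: I4 EX · I5 RO
cycle 18: I4 WR R1
cycle 19: I6→IntU
cycle 20: I5 EX · I7→DivU
cycle 21: I5 WR R2
cycle 22: I6 RO
cycle 23: I6 EX
cycle 24: I6 WR R1
cycle 25: I7 RO · I8→IntU
cycle 26: I8 RO
cycle 27: I8 EX
cycle 28: I8 WR R4
cycle 32: I7 EX
cycle 33: I7 WR R0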